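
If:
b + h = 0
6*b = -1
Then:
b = -1/6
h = 1/6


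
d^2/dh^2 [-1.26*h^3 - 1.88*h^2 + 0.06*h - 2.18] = -7.56*h - 3.76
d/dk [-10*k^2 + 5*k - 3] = 5 - 20*k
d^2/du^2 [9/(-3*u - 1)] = -162/(3*u + 1)^3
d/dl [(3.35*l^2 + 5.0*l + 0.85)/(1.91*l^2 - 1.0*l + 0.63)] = (-12.9*l^2 + 0.974*l + 4.0)/(3.6481*l^4 - 3.82*l^3 + 3.4066*l^2 - 1.26*l + 0.3969)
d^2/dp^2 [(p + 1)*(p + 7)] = 2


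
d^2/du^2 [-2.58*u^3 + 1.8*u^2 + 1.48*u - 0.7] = 3.6 - 15.48*u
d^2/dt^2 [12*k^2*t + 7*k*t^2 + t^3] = 14*k + 6*t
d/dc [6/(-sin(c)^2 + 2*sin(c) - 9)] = 12*(sin(c) - 1)*cos(c)/(sin(c)^2 - 2*sin(c) + 9)^2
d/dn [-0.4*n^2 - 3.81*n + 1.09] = -0.8*n - 3.81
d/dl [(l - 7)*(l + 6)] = 2*l - 1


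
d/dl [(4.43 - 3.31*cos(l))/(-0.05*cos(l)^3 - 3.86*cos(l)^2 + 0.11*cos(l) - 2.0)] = (0.331*cos(l)^3 + 12.1121*cos(l)^2 - 34.1996*cos(l) - 6.1327)*sin(l)/(0.0025*cos(l)^6 + 0.386*cos(l)^5 + 14.8886*cos(l)^4 - 0.6492*cos(l)^3 + 15.4521*cos(l)^2 - 0.44*cos(l) + 4.0)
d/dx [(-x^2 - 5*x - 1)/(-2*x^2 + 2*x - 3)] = (-12*x^2 + 2*x + 17)/(4*x^4 - 8*x^3 + 16*x^2 - 12*x + 9)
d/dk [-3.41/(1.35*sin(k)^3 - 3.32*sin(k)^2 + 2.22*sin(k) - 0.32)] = (13.8105*sin(k)^2 - 22.6424*sin(k) + 7.5702)*cos(k)/(1.35*sin(k)^3 - 3.32*sin(k)^2 + 2.22*sin(k) - 0.32)^2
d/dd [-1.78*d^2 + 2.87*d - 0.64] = 2.87 - 3.56*d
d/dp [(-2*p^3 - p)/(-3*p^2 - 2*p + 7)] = (6*p^4 + 8*p^3 - 45*p^2 - 7)/(9*p^4 + 12*p^3 - 38*p^2 - 28*p + 49)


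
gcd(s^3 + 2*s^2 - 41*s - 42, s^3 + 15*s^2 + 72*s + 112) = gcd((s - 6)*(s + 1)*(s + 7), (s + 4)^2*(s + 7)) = s + 7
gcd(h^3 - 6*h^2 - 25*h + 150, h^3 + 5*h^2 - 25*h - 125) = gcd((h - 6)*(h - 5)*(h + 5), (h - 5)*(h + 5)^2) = h^2 - 25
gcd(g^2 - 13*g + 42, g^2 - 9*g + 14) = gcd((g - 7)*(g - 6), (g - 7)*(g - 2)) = g - 7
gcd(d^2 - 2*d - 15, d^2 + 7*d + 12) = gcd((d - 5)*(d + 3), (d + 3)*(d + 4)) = d + 3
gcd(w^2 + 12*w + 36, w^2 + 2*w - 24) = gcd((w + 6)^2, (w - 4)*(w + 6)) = w + 6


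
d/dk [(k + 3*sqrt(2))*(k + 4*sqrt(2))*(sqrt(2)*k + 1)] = 3*sqrt(2)*k^2 + 30*k + 31*sqrt(2)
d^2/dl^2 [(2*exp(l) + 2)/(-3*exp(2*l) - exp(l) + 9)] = (-18*exp(4*l) - 66*exp(3*l) - 342*exp(2*l) - 236*exp(l) - 180)*exp(l)/(27*exp(6*l) + 27*exp(5*l) - 234*exp(4*l) - 161*exp(3*l) + 702*exp(2*l) + 243*exp(l) - 729)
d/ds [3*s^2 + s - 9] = 6*s + 1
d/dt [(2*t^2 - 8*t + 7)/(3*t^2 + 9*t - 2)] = (42*t^2 - 50*t - 47)/(9*t^4 + 54*t^3 + 69*t^2 - 36*t + 4)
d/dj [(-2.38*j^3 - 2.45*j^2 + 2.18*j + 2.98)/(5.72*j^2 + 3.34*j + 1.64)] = (-13.6136*j^4 - 15.8984*j^3 - 32.3622*j^2 - 42.1272*j - 6.378)/(32.7184*j^4 + 38.2096*j^3 + 29.9172*j^2 + 10.9552*j + 2.6896)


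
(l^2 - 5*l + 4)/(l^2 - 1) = (l - 4)/(l + 1)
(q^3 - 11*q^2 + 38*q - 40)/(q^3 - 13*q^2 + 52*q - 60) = (q - 4)/(q - 6)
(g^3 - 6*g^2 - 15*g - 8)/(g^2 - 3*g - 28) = (-g^3 + 6*g^2 + 15*g + 8)/(-g^2 + 3*g + 28)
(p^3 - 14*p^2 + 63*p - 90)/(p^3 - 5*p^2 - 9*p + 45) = (p - 6)/(p + 3)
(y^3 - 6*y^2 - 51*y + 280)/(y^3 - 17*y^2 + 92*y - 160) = (y + 7)/(y - 4)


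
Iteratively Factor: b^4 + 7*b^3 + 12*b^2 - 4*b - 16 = (b + 2)*(b^3 + 5*b^2 + 2*b - 8) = (b + 2)^2*(b^2 + 3*b - 4) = (b - 1)*(b + 2)^2*(b + 4)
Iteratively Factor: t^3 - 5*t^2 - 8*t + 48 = (t + 3)*(t^2 - 8*t + 16) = (t - 4)*(t + 3)*(t - 4)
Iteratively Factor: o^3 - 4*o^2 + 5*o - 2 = (o - 2)*(o^2 - 2*o + 1) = (o - 2)*(o - 1)*(o - 1)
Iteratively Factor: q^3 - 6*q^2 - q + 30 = (q - 3)*(q^2 - 3*q - 10) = (q - 5)*(q - 3)*(q + 2)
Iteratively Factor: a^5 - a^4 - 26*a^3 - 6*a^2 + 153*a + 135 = (a - 3)*(a^4 + 2*a^3 - 20*a^2 - 66*a - 45) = (a - 3)*(a + 1)*(a^3 + a^2 - 21*a - 45) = (a - 5)*(a - 3)*(a + 1)*(a^2 + 6*a + 9) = (a - 5)*(a - 3)*(a + 1)*(a + 3)*(a + 3)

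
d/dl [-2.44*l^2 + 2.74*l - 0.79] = 2.74 - 4.88*l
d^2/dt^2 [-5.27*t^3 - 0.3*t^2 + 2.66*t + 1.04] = -31.62*t - 0.6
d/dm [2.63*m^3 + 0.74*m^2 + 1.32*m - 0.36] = 7.89*m^2 + 1.48*m + 1.32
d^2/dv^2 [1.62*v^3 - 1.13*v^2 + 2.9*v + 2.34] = 9.72*v - 2.26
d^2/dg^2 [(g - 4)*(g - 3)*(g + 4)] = 6*g - 6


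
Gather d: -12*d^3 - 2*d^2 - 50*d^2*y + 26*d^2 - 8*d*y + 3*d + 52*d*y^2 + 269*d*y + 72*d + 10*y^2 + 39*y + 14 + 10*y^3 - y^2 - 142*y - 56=-12*d^3 + d^2*(24 - 50*y) + d*(52*y^2 + 261*y + 75) + 10*y^3 + 9*y^2 - 103*y - 42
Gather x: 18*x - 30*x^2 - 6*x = -30*x^2 + 12*x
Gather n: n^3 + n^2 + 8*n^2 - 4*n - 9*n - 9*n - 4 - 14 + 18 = n^3 + 9*n^2 - 22*n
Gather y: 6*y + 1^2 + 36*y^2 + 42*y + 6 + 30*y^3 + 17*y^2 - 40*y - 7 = 30*y^3 + 53*y^2 + 8*y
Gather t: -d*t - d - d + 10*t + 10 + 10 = -2*d + t*(10 - d) + 20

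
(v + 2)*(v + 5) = v^2 + 7*v + 10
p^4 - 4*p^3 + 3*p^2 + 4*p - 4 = (p - 2)^2*(p - 1)*(p + 1)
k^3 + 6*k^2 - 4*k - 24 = (k - 2)*(k + 2)*(k + 6)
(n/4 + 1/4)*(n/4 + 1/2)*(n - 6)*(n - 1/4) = n^4/16 - 13*n^3/64 - 61*n^2/64 - n/2 + 3/16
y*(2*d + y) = 2*d*y + y^2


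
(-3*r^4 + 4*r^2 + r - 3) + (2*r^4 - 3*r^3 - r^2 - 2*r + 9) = -r^4 - 3*r^3 + 3*r^2 - r + 6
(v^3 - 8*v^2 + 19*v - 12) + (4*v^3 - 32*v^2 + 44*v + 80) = 5*v^3 - 40*v^2 + 63*v + 68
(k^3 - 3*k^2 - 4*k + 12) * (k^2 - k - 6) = k^5 - 4*k^4 - 7*k^3 + 34*k^2 + 12*k - 72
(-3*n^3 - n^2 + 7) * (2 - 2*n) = 6*n^4 - 4*n^3 - 2*n^2 - 14*n + 14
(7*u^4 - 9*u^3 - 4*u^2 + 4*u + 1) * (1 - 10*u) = -70*u^5 + 97*u^4 + 31*u^3 - 44*u^2 - 6*u + 1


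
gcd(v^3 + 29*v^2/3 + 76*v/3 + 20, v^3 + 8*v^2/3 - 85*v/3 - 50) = v^2 + 23*v/3 + 10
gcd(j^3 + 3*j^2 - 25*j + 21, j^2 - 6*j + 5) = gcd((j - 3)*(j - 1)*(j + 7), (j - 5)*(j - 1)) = j - 1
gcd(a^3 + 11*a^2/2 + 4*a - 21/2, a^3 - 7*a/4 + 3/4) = a - 1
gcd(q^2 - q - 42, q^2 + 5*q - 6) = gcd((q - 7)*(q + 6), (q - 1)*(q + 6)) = q + 6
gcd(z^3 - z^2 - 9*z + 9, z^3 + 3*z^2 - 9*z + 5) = z - 1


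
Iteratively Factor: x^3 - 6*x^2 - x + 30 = (x + 2)*(x^2 - 8*x + 15) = (x - 3)*(x + 2)*(x - 5)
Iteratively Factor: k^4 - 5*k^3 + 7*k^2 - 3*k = (k - 3)*(k^3 - 2*k^2 + k) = k*(k - 3)*(k^2 - 2*k + 1) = k*(k - 3)*(k - 1)*(k - 1)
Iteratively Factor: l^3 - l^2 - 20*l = (l)*(l^2 - l - 20) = l*(l - 5)*(l + 4)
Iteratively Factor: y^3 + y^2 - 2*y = (y)*(y^2 + y - 2) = y*(y + 2)*(y - 1)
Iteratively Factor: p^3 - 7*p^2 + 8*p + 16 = (p - 4)*(p^2 - 3*p - 4) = (p - 4)*(p + 1)*(p - 4)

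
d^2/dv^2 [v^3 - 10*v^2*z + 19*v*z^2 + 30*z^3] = 6*v - 20*z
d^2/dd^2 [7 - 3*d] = 0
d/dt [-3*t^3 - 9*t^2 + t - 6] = -9*t^2 - 18*t + 1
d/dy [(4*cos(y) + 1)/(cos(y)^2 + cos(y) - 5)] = (-4*sin(y)^2 + 2*cos(y) + 25)*sin(y)/(cos(y)^2 + cos(y) - 5)^2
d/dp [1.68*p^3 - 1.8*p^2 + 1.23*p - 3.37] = 5.04*p^2 - 3.6*p + 1.23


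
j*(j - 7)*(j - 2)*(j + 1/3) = j^4 - 26*j^3/3 + 11*j^2 + 14*j/3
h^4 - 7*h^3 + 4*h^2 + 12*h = h*(h - 6)*(h - 2)*(h + 1)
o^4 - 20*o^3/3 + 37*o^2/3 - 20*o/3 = o*(o - 4)*(o - 5/3)*(o - 1)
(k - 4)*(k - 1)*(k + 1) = k^3 - 4*k^2 - k + 4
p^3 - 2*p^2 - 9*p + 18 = (p - 3)*(p - 2)*(p + 3)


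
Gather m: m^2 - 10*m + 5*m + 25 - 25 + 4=m^2 - 5*m + 4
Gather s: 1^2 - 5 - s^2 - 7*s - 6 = -s^2 - 7*s - 10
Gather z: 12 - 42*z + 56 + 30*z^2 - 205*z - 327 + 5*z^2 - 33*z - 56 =35*z^2 - 280*z - 315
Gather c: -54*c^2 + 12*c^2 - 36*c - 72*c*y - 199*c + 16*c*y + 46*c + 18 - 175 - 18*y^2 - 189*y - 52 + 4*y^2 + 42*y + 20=-42*c^2 + c*(-56*y - 189) - 14*y^2 - 147*y - 189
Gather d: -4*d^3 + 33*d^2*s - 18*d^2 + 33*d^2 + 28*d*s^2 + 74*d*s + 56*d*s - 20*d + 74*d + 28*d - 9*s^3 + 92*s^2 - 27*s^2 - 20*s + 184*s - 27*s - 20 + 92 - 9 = -4*d^3 + d^2*(33*s + 15) + d*(28*s^2 + 130*s + 82) - 9*s^3 + 65*s^2 + 137*s + 63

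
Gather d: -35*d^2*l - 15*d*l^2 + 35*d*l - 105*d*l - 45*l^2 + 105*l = -35*d^2*l + d*(-15*l^2 - 70*l) - 45*l^2 + 105*l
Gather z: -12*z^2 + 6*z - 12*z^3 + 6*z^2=-12*z^3 - 6*z^2 + 6*z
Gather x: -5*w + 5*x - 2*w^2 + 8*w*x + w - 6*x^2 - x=-2*w^2 - 4*w - 6*x^2 + x*(8*w + 4)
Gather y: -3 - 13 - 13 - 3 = -32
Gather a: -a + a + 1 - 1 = 0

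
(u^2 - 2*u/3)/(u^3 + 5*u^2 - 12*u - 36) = u*(3*u - 2)/(3*(u^3 + 5*u^2 - 12*u - 36))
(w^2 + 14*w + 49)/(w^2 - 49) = (w + 7)/(w - 7)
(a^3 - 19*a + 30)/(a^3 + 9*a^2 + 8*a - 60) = (a - 3)/(a + 6)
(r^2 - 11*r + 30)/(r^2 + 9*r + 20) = (r^2 - 11*r + 30)/(r^2 + 9*r + 20)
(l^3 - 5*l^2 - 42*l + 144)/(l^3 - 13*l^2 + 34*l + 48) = (l^2 + 3*l - 18)/(l^2 - 5*l - 6)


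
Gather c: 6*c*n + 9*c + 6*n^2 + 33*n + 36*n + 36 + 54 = c*(6*n + 9) + 6*n^2 + 69*n + 90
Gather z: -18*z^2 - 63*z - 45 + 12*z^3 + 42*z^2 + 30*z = 12*z^3 + 24*z^2 - 33*z - 45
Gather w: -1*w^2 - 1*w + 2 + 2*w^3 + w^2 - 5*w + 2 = 2*w^3 - 6*w + 4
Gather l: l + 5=l + 5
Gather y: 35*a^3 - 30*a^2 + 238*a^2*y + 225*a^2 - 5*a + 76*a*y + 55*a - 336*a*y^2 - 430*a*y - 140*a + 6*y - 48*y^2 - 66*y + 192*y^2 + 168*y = 35*a^3 + 195*a^2 - 90*a + y^2*(144 - 336*a) + y*(238*a^2 - 354*a + 108)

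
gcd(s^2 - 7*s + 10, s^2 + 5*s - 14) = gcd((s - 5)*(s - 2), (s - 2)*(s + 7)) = s - 2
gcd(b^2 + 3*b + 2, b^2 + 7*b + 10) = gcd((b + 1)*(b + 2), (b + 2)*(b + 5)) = b + 2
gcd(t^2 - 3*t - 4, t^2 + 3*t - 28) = t - 4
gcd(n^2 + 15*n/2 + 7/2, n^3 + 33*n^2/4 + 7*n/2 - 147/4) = n + 7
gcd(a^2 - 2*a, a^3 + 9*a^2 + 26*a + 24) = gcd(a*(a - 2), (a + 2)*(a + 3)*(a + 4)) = 1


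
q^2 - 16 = (q - 4)*(q + 4)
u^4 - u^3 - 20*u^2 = u^2*(u - 5)*(u + 4)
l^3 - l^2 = l^2*(l - 1)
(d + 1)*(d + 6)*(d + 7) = d^3 + 14*d^2 + 55*d + 42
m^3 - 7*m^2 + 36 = (m - 6)*(m - 3)*(m + 2)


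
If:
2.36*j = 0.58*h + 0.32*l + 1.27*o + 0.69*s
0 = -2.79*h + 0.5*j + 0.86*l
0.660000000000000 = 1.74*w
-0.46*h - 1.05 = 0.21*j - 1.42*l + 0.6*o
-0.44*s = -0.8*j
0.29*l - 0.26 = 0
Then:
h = 0.35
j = 0.40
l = 0.90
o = -0.04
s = 0.73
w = 0.38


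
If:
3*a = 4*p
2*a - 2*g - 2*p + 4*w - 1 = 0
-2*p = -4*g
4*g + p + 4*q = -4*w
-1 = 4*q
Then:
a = 0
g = 0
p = 0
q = -1/4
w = 1/4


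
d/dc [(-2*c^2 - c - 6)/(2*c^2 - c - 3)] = (4*c^2 + 36*c - 3)/(4*c^4 - 4*c^3 - 11*c^2 + 6*c + 9)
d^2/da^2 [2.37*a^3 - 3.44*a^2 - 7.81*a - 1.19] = 14.22*a - 6.88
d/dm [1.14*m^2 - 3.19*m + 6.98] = 2.28*m - 3.19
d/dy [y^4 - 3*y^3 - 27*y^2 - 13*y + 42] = 4*y^3 - 9*y^2 - 54*y - 13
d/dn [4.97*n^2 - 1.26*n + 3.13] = 9.94*n - 1.26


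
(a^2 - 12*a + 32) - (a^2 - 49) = 81 - 12*a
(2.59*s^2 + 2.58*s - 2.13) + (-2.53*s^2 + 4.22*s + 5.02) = 0.0600000000000001*s^2 + 6.8*s + 2.89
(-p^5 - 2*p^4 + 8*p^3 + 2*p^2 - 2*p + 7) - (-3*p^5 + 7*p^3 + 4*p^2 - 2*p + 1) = 2*p^5 - 2*p^4 + p^3 - 2*p^2 + 6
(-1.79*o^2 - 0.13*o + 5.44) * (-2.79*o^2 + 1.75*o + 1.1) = 4.9941*o^4 - 2.7698*o^3 - 17.3741*o^2 + 9.377*o + 5.984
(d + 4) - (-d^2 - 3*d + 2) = d^2 + 4*d + 2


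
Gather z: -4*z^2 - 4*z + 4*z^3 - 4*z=4*z^3 - 4*z^2 - 8*z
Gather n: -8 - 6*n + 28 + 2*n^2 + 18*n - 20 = 2*n^2 + 12*n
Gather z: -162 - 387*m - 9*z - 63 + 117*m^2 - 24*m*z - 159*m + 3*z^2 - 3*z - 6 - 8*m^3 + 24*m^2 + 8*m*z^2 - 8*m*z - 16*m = -8*m^3 + 141*m^2 - 562*m + z^2*(8*m + 3) + z*(-32*m - 12) - 231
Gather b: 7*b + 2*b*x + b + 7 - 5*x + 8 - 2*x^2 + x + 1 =b*(2*x + 8) - 2*x^2 - 4*x + 16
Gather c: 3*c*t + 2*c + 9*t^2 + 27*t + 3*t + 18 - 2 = c*(3*t + 2) + 9*t^2 + 30*t + 16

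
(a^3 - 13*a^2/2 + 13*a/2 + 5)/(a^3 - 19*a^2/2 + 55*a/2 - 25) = (2*a + 1)/(2*a - 5)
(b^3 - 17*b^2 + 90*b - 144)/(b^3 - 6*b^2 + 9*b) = (b^2 - 14*b + 48)/(b*(b - 3))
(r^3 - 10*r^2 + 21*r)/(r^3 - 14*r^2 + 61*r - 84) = r/(r - 4)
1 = 1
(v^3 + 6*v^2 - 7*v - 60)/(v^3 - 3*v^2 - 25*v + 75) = (v + 4)/(v - 5)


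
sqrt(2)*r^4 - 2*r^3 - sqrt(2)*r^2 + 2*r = r*(r - 1)*(r - sqrt(2))*(sqrt(2)*r + sqrt(2))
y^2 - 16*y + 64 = (y - 8)^2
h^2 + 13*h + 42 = (h + 6)*(h + 7)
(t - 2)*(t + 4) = t^2 + 2*t - 8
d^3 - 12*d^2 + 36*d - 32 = (d - 8)*(d - 2)^2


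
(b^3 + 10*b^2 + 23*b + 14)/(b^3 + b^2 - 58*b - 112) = (b + 1)/(b - 8)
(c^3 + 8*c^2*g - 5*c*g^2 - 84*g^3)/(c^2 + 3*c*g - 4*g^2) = (c^2 + 4*c*g - 21*g^2)/(c - g)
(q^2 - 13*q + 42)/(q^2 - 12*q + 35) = (q - 6)/(q - 5)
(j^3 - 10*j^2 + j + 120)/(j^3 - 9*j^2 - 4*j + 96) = (j - 5)/(j - 4)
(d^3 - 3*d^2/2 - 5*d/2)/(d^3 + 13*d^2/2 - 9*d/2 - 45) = d*(d + 1)/(d^2 + 9*d + 18)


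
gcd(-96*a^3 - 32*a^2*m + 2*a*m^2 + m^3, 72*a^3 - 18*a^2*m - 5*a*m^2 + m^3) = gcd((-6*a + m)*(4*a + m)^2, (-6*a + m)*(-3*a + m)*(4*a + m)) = 24*a^2 + 2*a*m - m^2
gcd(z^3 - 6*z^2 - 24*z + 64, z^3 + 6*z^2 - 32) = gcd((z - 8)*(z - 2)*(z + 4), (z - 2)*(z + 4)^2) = z^2 + 2*z - 8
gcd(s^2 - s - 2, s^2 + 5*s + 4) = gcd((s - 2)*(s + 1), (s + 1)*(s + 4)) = s + 1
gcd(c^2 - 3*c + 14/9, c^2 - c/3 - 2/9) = c - 2/3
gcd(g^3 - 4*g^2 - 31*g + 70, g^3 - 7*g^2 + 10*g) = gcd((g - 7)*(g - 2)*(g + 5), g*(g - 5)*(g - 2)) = g - 2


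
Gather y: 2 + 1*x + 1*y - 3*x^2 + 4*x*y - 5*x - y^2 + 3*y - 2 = -3*x^2 - 4*x - y^2 + y*(4*x + 4)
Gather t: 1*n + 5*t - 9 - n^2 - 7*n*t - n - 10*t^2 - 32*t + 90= -n^2 - 10*t^2 + t*(-7*n - 27) + 81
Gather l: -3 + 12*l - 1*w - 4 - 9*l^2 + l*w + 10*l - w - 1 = -9*l^2 + l*(w + 22) - 2*w - 8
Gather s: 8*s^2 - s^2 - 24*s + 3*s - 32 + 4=7*s^2 - 21*s - 28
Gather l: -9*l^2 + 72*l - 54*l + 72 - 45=-9*l^2 + 18*l + 27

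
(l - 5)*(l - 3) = l^2 - 8*l + 15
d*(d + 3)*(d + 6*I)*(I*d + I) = I*d^4 - 6*d^3 + 4*I*d^3 - 24*d^2 + 3*I*d^2 - 18*d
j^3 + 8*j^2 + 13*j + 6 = (j + 1)^2*(j + 6)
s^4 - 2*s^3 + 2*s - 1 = (s - 1)^3*(s + 1)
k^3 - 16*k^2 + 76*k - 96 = (k - 8)*(k - 6)*(k - 2)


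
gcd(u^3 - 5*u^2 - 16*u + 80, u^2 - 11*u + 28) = u - 4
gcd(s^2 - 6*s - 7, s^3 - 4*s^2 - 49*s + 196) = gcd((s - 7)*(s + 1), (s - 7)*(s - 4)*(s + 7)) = s - 7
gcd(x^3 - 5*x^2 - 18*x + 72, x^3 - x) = 1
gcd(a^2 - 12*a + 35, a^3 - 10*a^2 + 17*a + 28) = a - 7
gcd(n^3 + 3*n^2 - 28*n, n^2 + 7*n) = n^2 + 7*n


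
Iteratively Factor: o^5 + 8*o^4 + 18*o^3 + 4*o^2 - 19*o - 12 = (o + 4)*(o^4 + 4*o^3 + 2*o^2 - 4*o - 3) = (o + 1)*(o + 4)*(o^3 + 3*o^2 - o - 3) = (o - 1)*(o + 1)*(o + 4)*(o^2 + 4*o + 3) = (o - 1)*(o + 1)^2*(o + 4)*(o + 3)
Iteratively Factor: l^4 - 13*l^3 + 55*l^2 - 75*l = (l - 3)*(l^3 - 10*l^2 + 25*l) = (l - 5)*(l - 3)*(l^2 - 5*l) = l*(l - 5)*(l - 3)*(l - 5)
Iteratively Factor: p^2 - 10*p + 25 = (p - 5)*(p - 5)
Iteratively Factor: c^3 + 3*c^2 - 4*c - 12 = (c + 2)*(c^2 + c - 6) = (c + 2)*(c + 3)*(c - 2)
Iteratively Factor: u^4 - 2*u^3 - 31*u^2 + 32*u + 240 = (u - 5)*(u^3 + 3*u^2 - 16*u - 48) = (u - 5)*(u - 4)*(u^2 + 7*u + 12) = (u - 5)*(u - 4)*(u + 3)*(u + 4)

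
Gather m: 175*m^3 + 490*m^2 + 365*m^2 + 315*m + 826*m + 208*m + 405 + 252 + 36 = 175*m^3 + 855*m^2 + 1349*m + 693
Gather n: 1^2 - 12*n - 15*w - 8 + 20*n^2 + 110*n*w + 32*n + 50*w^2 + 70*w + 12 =20*n^2 + n*(110*w + 20) + 50*w^2 + 55*w + 5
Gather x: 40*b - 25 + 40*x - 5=40*b + 40*x - 30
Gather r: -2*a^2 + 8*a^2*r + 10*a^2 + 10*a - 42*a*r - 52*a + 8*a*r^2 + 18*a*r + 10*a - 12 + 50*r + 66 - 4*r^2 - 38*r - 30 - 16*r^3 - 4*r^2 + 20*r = 8*a^2 - 32*a - 16*r^3 + r^2*(8*a - 8) + r*(8*a^2 - 24*a + 32) + 24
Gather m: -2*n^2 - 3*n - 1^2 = -2*n^2 - 3*n - 1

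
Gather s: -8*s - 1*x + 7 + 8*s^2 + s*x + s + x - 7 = 8*s^2 + s*(x - 7)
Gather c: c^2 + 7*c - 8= c^2 + 7*c - 8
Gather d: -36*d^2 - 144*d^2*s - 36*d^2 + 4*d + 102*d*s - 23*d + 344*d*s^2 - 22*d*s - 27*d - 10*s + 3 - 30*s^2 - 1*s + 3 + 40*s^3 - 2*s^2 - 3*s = d^2*(-144*s - 72) + d*(344*s^2 + 80*s - 46) + 40*s^3 - 32*s^2 - 14*s + 6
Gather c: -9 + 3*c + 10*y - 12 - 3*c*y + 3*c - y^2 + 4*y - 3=c*(6 - 3*y) - y^2 + 14*y - 24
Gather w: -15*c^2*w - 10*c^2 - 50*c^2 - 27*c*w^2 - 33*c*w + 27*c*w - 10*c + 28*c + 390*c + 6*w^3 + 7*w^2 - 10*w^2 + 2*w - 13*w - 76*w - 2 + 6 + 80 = -60*c^2 + 408*c + 6*w^3 + w^2*(-27*c - 3) + w*(-15*c^2 - 6*c - 87) + 84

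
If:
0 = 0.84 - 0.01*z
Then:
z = 84.00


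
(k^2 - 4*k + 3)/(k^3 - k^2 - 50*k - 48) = (-k^2 + 4*k - 3)/(-k^3 + k^2 + 50*k + 48)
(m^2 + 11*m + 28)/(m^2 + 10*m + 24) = (m + 7)/(m + 6)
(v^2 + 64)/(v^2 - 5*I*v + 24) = (v + 8*I)/(v + 3*I)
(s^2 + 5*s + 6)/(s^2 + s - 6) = (s + 2)/(s - 2)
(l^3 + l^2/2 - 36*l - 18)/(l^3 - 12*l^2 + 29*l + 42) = (l^2 + 13*l/2 + 3)/(l^2 - 6*l - 7)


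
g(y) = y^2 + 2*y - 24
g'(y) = 2*y + 2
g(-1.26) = -24.93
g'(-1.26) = -0.52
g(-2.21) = -23.54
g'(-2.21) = -2.42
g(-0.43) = -24.68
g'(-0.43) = 1.14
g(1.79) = -17.22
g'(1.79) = 5.58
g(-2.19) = -23.58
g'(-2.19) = -2.38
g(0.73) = -22.01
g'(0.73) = 3.46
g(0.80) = -21.76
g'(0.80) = 3.60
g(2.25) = -14.44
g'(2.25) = 6.50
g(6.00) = 24.00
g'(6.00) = 14.00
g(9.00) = 75.00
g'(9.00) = 20.00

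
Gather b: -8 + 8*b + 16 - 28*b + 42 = 50 - 20*b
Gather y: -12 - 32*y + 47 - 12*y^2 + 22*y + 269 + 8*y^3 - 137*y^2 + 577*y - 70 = 8*y^3 - 149*y^2 + 567*y + 234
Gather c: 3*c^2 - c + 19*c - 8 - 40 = 3*c^2 + 18*c - 48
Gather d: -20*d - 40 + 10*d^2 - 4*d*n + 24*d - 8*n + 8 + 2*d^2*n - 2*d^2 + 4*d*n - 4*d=d^2*(2*n + 8) - 8*n - 32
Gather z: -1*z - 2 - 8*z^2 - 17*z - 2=-8*z^2 - 18*z - 4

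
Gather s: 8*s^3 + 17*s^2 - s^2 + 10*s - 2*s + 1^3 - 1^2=8*s^3 + 16*s^2 + 8*s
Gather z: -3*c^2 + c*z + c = -3*c^2 + c*z + c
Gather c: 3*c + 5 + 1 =3*c + 6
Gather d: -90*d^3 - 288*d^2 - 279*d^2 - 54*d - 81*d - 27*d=-90*d^3 - 567*d^2 - 162*d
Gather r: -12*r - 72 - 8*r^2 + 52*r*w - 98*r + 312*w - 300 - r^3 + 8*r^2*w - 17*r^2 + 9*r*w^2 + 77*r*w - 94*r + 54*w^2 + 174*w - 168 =-r^3 + r^2*(8*w - 25) + r*(9*w^2 + 129*w - 204) + 54*w^2 + 486*w - 540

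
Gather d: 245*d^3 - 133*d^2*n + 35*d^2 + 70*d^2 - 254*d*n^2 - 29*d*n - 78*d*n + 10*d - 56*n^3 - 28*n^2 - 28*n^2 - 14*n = 245*d^3 + d^2*(105 - 133*n) + d*(-254*n^2 - 107*n + 10) - 56*n^3 - 56*n^2 - 14*n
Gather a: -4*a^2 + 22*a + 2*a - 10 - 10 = -4*a^2 + 24*a - 20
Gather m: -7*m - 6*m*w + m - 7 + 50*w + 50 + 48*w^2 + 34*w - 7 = m*(-6*w - 6) + 48*w^2 + 84*w + 36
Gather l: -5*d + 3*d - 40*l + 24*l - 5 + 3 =-2*d - 16*l - 2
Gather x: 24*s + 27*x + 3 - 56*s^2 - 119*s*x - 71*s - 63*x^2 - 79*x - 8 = -56*s^2 - 47*s - 63*x^2 + x*(-119*s - 52) - 5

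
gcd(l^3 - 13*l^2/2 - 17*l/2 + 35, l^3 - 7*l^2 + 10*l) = l - 2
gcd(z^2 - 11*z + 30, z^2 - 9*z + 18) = z - 6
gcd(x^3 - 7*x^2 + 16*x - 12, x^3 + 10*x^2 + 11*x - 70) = x - 2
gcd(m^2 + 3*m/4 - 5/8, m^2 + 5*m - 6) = 1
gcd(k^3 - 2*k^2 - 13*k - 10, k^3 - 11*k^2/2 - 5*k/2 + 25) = k^2 - 3*k - 10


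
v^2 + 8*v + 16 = (v + 4)^2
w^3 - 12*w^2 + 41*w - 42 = (w - 7)*(w - 3)*(w - 2)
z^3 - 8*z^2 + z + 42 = (z - 7)*(z - 3)*(z + 2)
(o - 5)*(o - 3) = o^2 - 8*o + 15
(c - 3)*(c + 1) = c^2 - 2*c - 3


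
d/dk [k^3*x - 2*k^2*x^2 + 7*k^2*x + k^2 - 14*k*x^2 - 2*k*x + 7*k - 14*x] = 3*k^2*x - 4*k*x^2 + 14*k*x + 2*k - 14*x^2 - 2*x + 7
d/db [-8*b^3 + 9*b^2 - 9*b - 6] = -24*b^2 + 18*b - 9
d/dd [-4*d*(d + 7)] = -8*d - 28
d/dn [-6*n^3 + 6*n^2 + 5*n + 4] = -18*n^2 + 12*n + 5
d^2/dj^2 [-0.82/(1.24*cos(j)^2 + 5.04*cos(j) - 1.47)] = (5.043328*(1 - cos(j)^2)^2 + 15.374016*cos(j)^3 + 29.32976*cos(j)^2 - 24.672816*cos(j) - 49.691344)/(1.24*cos(j)^2 + 5.04*cos(j) - 1.47)^3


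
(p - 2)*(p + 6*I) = p^2 - 2*p + 6*I*p - 12*I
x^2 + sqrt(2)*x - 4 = (x - sqrt(2))*(x + 2*sqrt(2))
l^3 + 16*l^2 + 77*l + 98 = (l + 2)*(l + 7)^2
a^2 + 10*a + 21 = (a + 3)*(a + 7)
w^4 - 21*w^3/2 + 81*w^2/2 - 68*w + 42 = (w - 7/2)*(w - 3)*(w - 2)^2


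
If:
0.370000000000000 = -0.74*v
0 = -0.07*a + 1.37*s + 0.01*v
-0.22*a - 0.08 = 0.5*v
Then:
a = 0.77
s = 0.04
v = -0.50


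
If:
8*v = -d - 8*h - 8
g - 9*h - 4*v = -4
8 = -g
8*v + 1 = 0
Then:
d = -35/9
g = -8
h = -7/18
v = -1/8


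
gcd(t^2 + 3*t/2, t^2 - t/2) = t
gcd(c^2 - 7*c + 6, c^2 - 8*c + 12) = c - 6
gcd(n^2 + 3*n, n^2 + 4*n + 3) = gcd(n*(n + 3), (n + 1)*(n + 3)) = n + 3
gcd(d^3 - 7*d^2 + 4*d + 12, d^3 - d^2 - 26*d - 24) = d^2 - 5*d - 6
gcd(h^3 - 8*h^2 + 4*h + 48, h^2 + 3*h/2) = 1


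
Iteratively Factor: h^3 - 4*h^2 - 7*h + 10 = (h - 1)*(h^2 - 3*h - 10) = (h - 5)*(h - 1)*(h + 2)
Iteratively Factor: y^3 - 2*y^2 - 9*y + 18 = (y - 2)*(y^2 - 9) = (y - 2)*(y + 3)*(y - 3)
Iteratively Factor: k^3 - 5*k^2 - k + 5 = (k - 1)*(k^2 - 4*k - 5) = (k - 1)*(k + 1)*(k - 5)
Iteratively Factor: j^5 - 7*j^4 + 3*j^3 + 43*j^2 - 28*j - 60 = (j + 2)*(j^4 - 9*j^3 + 21*j^2 + j - 30) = (j + 1)*(j + 2)*(j^3 - 10*j^2 + 31*j - 30) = (j - 5)*(j + 1)*(j + 2)*(j^2 - 5*j + 6) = (j - 5)*(j - 3)*(j + 1)*(j + 2)*(j - 2)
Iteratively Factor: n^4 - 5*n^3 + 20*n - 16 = (n - 1)*(n^3 - 4*n^2 - 4*n + 16) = (n - 2)*(n - 1)*(n^2 - 2*n - 8) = (n - 4)*(n - 2)*(n - 1)*(n + 2)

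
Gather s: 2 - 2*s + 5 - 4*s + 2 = 9 - 6*s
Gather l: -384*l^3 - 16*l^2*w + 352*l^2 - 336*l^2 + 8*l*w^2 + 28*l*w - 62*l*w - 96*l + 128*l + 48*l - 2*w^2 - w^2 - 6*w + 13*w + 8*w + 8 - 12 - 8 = -384*l^3 + l^2*(16 - 16*w) + l*(8*w^2 - 34*w + 80) - 3*w^2 + 15*w - 12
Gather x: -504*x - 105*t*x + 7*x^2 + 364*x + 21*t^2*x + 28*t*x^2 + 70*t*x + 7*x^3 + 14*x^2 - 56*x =7*x^3 + x^2*(28*t + 21) + x*(21*t^2 - 35*t - 196)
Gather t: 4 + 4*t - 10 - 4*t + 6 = 0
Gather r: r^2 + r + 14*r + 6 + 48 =r^2 + 15*r + 54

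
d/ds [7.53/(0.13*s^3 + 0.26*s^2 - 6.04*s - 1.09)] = (-2.9367*s^2 - 3.9156*s + 45.4812)/(0.13*s^3 + 0.26*s^2 - 6.04*s - 1.09)^2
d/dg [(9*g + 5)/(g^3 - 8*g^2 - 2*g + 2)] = (-18*g^3 + 57*g^2 + 80*g + 28)/(g^6 - 16*g^5 + 60*g^4 + 36*g^3 - 28*g^2 - 8*g + 4)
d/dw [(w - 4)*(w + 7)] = 2*w + 3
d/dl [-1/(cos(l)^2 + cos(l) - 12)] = -(2*cos(l) + 1)*sin(l)/(cos(l)^2 + cos(l) - 12)^2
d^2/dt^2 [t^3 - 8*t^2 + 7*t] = 6*t - 16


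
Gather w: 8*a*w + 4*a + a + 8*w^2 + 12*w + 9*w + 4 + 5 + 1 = 5*a + 8*w^2 + w*(8*a + 21) + 10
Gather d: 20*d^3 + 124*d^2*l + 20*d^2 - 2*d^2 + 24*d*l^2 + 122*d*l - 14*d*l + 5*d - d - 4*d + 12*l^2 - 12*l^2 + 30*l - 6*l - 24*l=20*d^3 + d^2*(124*l + 18) + d*(24*l^2 + 108*l)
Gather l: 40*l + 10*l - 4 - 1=50*l - 5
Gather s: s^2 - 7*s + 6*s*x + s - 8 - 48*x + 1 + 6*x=s^2 + s*(6*x - 6) - 42*x - 7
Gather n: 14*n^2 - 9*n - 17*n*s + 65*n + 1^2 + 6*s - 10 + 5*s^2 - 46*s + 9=14*n^2 + n*(56 - 17*s) + 5*s^2 - 40*s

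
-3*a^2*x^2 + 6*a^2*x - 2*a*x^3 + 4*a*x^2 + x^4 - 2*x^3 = x*(-3*a + x)*(a + x)*(x - 2)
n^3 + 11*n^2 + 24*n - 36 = (n - 1)*(n + 6)^2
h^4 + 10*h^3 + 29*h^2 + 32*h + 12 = (h + 1)^2*(h + 2)*(h + 6)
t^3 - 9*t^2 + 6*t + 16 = (t - 8)*(t - 2)*(t + 1)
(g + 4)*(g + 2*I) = g^2 + 4*g + 2*I*g + 8*I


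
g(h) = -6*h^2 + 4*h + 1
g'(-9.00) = 112.00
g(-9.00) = -521.00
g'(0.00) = 4.00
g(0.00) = 1.00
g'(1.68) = -16.16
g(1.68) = -9.21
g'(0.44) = -1.28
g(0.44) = 1.60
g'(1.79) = -17.48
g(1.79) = -11.06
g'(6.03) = -68.36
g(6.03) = -193.05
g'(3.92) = -43.04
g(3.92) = -75.52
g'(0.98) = -7.76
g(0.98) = -0.84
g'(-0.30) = 7.60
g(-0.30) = -0.74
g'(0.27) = 0.76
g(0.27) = 1.64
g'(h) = 4 - 12*h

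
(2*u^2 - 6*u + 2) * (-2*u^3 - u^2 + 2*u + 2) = -4*u^5 + 10*u^4 + 6*u^3 - 10*u^2 - 8*u + 4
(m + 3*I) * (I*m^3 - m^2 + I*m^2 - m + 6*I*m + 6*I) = I*m^4 - 4*m^3 + I*m^3 - 4*m^2 + 3*I*m^2 - 18*m + 3*I*m - 18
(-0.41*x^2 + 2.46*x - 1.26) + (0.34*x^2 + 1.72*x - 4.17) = -0.07*x^2 + 4.18*x - 5.43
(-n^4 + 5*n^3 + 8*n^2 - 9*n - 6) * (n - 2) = -n^5 + 7*n^4 - 2*n^3 - 25*n^2 + 12*n + 12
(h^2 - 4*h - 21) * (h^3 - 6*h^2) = h^5 - 10*h^4 + 3*h^3 + 126*h^2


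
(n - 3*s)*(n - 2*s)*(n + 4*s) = n^3 - n^2*s - 14*n*s^2 + 24*s^3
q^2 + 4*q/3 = q*(q + 4/3)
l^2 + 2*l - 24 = (l - 4)*(l + 6)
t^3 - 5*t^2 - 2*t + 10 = (t - 5)*(t - sqrt(2))*(t + sqrt(2))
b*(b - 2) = b^2 - 2*b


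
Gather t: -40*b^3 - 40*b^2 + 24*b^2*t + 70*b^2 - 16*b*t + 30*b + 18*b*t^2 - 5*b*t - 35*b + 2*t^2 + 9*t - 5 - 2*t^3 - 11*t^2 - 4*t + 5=-40*b^3 + 30*b^2 - 5*b - 2*t^3 + t^2*(18*b - 9) + t*(24*b^2 - 21*b + 5)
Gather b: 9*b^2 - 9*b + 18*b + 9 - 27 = 9*b^2 + 9*b - 18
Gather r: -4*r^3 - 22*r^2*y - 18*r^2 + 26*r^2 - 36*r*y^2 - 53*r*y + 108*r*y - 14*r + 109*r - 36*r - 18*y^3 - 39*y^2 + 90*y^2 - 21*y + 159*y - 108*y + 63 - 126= -4*r^3 + r^2*(8 - 22*y) + r*(-36*y^2 + 55*y + 59) - 18*y^3 + 51*y^2 + 30*y - 63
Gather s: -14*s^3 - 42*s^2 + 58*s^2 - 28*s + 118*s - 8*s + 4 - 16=-14*s^3 + 16*s^2 + 82*s - 12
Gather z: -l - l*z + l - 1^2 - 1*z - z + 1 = z*(-l - 2)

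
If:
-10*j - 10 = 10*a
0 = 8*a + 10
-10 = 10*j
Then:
No Solution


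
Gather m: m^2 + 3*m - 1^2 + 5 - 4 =m^2 + 3*m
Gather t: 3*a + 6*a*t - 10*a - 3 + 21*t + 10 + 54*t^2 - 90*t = -7*a + 54*t^2 + t*(6*a - 69) + 7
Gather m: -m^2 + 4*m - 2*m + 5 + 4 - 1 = -m^2 + 2*m + 8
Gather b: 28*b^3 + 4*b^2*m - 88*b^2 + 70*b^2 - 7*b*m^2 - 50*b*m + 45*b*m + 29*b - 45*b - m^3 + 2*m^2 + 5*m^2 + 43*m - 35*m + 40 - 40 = 28*b^3 + b^2*(4*m - 18) + b*(-7*m^2 - 5*m - 16) - m^3 + 7*m^2 + 8*m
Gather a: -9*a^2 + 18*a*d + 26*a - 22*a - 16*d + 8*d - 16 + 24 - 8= -9*a^2 + a*(18*d + 4) - 8*d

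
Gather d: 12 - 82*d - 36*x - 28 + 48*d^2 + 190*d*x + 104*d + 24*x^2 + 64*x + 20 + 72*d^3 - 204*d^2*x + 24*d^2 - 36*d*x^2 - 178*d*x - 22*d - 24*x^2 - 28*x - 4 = 72*d^3 + d^2*(72 - 204*x) + d*(-36*x^2 + 12*x)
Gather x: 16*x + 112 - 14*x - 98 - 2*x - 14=0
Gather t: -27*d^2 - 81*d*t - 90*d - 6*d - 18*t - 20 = -27*d^2 - 96*d + t*(-81*d - 18) - 20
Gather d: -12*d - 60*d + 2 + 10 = 12 - 72*d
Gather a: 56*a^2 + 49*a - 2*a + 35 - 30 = 56*a^2 + 47*a + 5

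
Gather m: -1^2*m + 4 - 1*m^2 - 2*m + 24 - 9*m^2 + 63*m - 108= -10*m^2 + 60*m - 80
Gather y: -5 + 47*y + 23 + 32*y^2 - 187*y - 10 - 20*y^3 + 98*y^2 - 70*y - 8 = -20*y^3 + 130*y^2 - 210*y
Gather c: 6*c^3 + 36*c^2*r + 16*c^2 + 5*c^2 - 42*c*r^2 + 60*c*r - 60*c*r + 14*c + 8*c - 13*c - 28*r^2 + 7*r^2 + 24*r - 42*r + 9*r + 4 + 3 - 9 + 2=6*c^3 + c^2*(36*r + 21) + c*(9 - 42*r^2) - 21*r^2 - 9*r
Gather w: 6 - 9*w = 6 - 9*w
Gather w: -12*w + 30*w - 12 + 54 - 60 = 18*w - 18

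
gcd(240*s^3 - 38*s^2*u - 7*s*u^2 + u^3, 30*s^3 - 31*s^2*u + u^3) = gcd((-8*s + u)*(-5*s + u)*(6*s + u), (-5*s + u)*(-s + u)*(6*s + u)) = 30*s^2 - s*u - u^2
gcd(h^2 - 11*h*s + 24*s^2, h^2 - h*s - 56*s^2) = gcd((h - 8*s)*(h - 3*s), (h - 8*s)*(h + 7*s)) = -h + 8*s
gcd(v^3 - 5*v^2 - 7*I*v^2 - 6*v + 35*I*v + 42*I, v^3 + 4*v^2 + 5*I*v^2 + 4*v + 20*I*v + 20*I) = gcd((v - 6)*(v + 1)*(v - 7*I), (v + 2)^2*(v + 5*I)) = 1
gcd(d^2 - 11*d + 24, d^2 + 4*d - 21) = d - 3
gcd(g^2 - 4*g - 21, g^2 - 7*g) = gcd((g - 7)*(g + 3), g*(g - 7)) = g - 7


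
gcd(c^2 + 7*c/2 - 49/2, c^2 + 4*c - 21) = c + 7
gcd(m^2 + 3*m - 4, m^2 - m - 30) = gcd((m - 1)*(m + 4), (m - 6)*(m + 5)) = 1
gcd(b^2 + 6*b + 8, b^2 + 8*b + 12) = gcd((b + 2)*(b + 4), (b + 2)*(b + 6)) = b + 2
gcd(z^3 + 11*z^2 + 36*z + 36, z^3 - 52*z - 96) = z^2 + 8*z + 12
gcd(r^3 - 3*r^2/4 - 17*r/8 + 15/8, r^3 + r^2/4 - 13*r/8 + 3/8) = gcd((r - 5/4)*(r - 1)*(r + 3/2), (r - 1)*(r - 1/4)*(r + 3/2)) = r^2 + r/2 - 3/2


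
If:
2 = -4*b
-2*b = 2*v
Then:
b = -1/2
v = 1/2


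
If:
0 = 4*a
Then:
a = 0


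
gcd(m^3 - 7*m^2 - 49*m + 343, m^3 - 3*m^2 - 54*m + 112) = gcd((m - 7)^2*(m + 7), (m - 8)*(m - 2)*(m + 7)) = m + 7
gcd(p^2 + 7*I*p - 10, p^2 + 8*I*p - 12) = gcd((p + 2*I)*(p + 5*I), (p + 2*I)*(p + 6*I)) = p + 2*I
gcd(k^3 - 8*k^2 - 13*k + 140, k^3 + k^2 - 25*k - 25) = k - 5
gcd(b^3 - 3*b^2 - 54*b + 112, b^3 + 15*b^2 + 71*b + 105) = b + 7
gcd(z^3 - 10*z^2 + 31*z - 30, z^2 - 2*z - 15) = z - 5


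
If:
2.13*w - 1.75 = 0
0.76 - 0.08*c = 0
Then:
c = 9.50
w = 0.82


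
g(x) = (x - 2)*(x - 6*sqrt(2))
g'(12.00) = 13.51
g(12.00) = 35.15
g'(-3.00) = -16.49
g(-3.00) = 57.43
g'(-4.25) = -18.99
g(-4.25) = 79.60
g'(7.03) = 3.57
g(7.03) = -7.32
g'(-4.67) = -19.83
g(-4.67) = 87.75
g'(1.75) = -6.99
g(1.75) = 1.68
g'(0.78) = -8.93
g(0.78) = 9.40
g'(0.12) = -10.25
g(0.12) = 15.73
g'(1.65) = -7.19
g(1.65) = 2.39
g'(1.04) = -8.41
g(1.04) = 7.15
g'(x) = 2*x - 6*sqrt(2) - 2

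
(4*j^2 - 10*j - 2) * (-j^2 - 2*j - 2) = -4*j^4 + 2*j^3 + 14*j^2 + 24*j + 4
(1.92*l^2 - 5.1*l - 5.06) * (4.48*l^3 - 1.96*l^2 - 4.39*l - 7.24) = 8.6016*l^5 - 26.6112*l^4 - 21.1016*l^3 + 18.4058*l^2 + 59.1374*l + 36.6344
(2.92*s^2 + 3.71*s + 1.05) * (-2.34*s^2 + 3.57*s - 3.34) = -6.8328*s^4 + 1.743*s^3 + 1.0349*s^2 - 8.6429*s - 3.507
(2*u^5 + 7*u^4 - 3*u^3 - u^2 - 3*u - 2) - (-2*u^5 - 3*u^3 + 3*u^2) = 4*u^5 + 7*u^4 - 4*u^2 - 3*u - 2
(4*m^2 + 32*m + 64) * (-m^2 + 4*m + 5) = -4*m^4 - 16*m^3 + 84*m^2 + 416*m + 320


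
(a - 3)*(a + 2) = a^2 - a - 6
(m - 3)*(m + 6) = m^2 + 3*m - 18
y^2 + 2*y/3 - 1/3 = (y - 1/3)*(y + 1)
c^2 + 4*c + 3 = (c + 1)*(c + 3)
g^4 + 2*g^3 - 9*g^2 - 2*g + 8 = (g - 2)*(g - 1)*(g + 1)*(g + 4)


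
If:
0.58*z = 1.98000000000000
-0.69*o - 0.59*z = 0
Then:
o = -2.92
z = 3.41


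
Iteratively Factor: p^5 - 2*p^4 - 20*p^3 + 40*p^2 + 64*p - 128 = (p + 4)*(p^4 - 6*p^3 + 4*p^2 + 24*p - 32) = (p - 4)*(p + 4)*(p^3 - 2*p^2 - 4*p + 8) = (p - 4)*(p - 2)*(p + 4)*(p^2 - 4) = (p - 4)*(p - 2)^2*(p + 4)*(p + 2)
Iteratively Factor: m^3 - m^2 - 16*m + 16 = (m - 1)*(m^2 - 16) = (m - 4)*(m - 1)*(m + 4)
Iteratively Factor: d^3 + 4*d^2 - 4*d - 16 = (d - 2)*(d^2 + 6*d + 8) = (d - 2)*(d + 2)*(d + 4)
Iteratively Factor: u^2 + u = (u)*(u + 1)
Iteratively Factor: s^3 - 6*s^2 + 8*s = (s - 4)*(s^2 - 2*s) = s*(s - 4)*(s - 2)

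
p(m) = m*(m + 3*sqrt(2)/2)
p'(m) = 2*m + 3*sqrt(2)/2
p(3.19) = 16.94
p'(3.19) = 8.50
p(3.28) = 17.72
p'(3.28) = 8.68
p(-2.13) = 0.02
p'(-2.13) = -2.14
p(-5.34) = 17.19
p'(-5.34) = -8.56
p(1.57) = 5.80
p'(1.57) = 5.26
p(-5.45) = 18.14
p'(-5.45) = -8.78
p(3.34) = 18.24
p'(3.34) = 8.80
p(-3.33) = 4.02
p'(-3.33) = -4.54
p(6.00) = 48.73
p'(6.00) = 14.12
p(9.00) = 100.09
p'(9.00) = 20.12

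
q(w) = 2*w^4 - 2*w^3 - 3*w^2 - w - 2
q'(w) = 8*w^3 - 6*w^2 - 6*w - 1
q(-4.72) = 1138.85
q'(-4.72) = -947.58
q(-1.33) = 4.99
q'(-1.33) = -22.45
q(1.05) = -6.24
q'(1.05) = -4.65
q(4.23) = 429.03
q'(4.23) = 471.76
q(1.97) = -0.78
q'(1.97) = 25.06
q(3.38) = 144.15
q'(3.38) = 219.09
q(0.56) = -3.66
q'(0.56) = -4.84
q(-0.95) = -0.41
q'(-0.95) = -7.57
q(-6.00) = 2920.00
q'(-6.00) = -1909.00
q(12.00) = 37570.00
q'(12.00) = 12887.00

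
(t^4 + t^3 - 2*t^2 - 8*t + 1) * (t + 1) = t^5 + 2*t^4 - t^3 - 10*t^2 - 7*t + 1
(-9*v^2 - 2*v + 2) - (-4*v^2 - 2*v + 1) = 1 - 5*v^2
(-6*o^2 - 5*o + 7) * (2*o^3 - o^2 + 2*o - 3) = -12*o^5 - 4*o^4 + 7*o^3 + o^2 + 29*o - 21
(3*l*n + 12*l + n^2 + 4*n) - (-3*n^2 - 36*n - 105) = 3*l*n + 12*l + 4*n^2 + 40*n + 105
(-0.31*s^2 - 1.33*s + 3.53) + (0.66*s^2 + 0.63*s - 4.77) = 0.35*s^2 - 0.7*s - 1.24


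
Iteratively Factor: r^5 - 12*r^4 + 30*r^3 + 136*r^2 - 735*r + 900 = (r - 5)*(r^4 - 7*r^3 - 5*r^2 + 111*r - 180) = (r - 5)*(r - 3)*(r^3 - 4*r^2 - 17*r + 60) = (r - 5)*(r - 3)^2*(r^2 - r - 20) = (r - 5)*(r - 3)^2*(r + 4)*(r - 5)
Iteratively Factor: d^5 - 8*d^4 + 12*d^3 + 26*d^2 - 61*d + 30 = (d - 1)*(d^4 - 7*d^3 + 5*d^2 + 31*d - 30) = (d - 1)^2*(d^3 - 6*d^2 - d + 30) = (d - 5)*(d - 1)^2*(d^2 - d - 6) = (d - 5)*(d - 1)^2*(d + 2)*(d - 3)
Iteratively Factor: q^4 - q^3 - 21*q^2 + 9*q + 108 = (q + 3)*(q^3 - 4*q^2 - 9*q + 36) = (q - 4)*(q + 3)*(q^2 - 9) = (q - 4)*(q - 3)*(q + 3)*(q + 3)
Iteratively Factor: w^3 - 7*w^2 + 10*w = (w)*(w^2 - 7*w + 10) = w*(w - 5)*(w - 2)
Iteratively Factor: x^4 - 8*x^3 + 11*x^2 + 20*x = (x + 1)*(x^3 - 9*x^2 + 20*x) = x*(x + 1)*(x^2 - 9*x + 20) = x*(x - 5)*(x + 1)*(x - 4)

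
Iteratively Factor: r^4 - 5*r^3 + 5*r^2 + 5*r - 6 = (r - 3)*(r^3 - 2*r^2 - r + 2) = (r - 3)*(r - 1)*(r^2 - r - 2) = (r - 3)*(r - 1)*(r + 1)*(r - 2)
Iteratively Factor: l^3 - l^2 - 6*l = (l + 2)*(l^2 - 3*l) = (l - 3)*(l + 2)*(l)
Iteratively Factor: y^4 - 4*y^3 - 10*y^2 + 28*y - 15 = (y - 1)*(y^3 - 3*y^2 - 13*y + 15) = (y - 5)*(y - 1)*(y^2 + 2*y - 3) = (y - 5)*(y - 1)^2*(y + 3)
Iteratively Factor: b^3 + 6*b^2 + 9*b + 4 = (b + 4)*(b^2 + 2*b + 1) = (b + 1)*(b + 4)*(b + 1)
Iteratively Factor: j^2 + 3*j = (j)*(j + 3)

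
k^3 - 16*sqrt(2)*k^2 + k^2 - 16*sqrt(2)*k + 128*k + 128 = (k + 1)*(k - 8*sqrt(2))^2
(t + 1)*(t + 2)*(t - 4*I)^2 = t^4 + 3*t^3 - 8*I*t^3 - 14*t^2 - 24*I*t^2 - 48*t - 16*I*t - 32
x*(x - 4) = x^2 - 4*x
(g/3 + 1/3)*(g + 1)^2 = g^3/3 + g^2 + g + 1/3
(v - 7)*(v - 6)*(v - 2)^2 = v^4 - 17*v^3 + 98*v^2 - 220*v + 168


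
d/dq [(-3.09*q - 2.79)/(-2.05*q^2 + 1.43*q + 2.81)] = (6.3345*q^2 - 4.4187*q - (3.09*q + 2.79)*(4.1*q - 1.43) - 8.6829)/(-2.05*q^2 + 1.43*q + 2.81)^2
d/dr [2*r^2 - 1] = 4*r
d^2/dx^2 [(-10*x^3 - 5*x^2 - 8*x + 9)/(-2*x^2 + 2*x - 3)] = 2*(32*x^3 - 378*x^2 + 234*x + 111)/(8*x^6 - 24*x^5 + 60*x^4 - 80*x^3 + 90*x^2 - 54*x + 27)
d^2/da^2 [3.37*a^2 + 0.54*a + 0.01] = 6.74000000000000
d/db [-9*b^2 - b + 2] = -18*b - 1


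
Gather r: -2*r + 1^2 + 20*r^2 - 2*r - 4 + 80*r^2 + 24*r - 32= 100*r^2 + 20*r - 35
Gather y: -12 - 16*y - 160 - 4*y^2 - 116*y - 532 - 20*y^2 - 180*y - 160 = -24*y^2 - 312*y - 864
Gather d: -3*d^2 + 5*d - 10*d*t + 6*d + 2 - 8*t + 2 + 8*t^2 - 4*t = -3*d^2 + d*(11 - 10*t) + 8*t^2 - 12*t + 4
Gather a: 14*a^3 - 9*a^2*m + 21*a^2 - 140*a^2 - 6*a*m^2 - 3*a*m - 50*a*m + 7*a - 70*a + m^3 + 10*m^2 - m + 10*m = 14*a^3 + a^2*(-9*m - 119) + a*(-6*m^2 - 53*m - 63) + m^3 + 10*m^2 + 9*m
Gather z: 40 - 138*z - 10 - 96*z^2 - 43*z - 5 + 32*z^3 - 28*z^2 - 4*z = 32*z^3 - 124*z^2 - 185*z + 25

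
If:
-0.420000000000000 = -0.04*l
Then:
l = 10.50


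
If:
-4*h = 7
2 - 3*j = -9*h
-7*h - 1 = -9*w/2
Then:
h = -7/4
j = -55/12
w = -5/2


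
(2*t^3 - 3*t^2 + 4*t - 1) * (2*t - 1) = 4*t^4 - 8*t^3 + 11*t^2 - 6*t + 1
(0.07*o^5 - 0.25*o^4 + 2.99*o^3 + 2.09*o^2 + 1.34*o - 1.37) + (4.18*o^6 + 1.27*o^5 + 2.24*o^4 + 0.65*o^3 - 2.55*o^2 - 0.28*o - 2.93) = 4.18*o^6 + 1.34*o^5 + 1.99*o^4 + 3.64*o^3 - 0.46*o^2 + 1.06*o - 4.3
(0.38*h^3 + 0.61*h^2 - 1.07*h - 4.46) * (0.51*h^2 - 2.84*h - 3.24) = 0.1938*h^5 - 0.7681*h^4 - 3.5093*h^3 - 1.2122*h^2 + 16.1332*h + 14.4504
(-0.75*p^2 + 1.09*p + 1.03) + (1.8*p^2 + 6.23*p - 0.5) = 1.05*p^2 + 7.32*p + 0.53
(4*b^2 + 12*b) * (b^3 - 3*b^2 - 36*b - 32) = 4*b^5 - 180*b^3 - 560*b^2 - 384*b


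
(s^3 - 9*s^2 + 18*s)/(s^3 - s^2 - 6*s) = (s - 6)/(s + 2)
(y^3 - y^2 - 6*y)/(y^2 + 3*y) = (y^2 - y - 6)/(y + 3)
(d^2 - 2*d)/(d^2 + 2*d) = (d - 2)/(d + 2)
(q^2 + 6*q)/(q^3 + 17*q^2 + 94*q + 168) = q/(q^2 + 11*q + 28)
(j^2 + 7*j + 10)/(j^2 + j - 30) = (j^2 + 7*j + 10)/(j^2 + j - 30)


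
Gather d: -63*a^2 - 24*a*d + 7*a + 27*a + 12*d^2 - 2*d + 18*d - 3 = -63*a^2 + 34*a + 12*d^2 + d*(16 - 24*a) - 3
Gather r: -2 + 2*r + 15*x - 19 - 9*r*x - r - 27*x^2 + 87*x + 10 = r*(1 - 9*x) - 27*x^2 + 102*x - 11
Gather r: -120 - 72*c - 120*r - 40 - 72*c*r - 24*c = -96*c + r*(-72*c - 120) - 160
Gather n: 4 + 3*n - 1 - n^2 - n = -n^2 + 2*n + 3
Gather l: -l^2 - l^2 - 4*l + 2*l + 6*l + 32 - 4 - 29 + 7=-2*l^2 + 4*l + 6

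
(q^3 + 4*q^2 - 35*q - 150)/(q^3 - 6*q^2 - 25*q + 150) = (q + 5)/(q - 5)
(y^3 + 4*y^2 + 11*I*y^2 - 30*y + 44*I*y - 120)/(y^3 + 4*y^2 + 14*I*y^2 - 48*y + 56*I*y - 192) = (y + 5*I)/(y + 8*I)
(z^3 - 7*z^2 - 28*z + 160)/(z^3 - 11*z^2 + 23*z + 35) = (z^3 - 7*z^2 - 28*z + 160)/(z^3 - 11*z^2 + 23*z + 35)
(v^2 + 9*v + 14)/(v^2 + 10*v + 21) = (v + 2)/(v + 3)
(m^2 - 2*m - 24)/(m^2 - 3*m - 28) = (m - 6)/(m - 7)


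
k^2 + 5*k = k*(k + 5)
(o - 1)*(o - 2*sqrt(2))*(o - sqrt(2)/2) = o^3 - 5*sqrt(2)*o^2/2 - o^2 + 2*o + 5*sqrt(2)*o/2 - 2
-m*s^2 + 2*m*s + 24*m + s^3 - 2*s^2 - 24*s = (-m + s)*(s - 6)*(s + 4)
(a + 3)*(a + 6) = a^2 + 9*a + 18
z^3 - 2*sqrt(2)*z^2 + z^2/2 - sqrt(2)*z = z*(z + 1/2)*(z - 2*sqrt(2))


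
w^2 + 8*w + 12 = (w + 2)*(w + 6)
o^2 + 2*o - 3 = (o - 1)*(o + 3)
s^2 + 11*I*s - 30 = (s + 5*I)*(s + 6*I)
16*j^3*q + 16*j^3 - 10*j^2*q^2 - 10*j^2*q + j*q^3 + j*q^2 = (-8*j + q)*(-2*j + q)*(j*q + j)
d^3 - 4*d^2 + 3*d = d*(d - 3)*(d - 1)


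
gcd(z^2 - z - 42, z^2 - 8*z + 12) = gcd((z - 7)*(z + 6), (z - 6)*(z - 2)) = 1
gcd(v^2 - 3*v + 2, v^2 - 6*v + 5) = v - 1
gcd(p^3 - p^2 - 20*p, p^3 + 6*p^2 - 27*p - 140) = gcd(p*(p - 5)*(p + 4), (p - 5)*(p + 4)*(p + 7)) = p^2 - p - 20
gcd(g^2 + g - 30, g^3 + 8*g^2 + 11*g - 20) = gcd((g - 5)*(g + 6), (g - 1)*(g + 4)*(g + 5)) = 1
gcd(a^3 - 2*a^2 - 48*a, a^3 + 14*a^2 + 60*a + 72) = a + 6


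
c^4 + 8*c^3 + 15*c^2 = c^2*(c + 3)*(c + 5)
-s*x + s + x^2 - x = (-s + x)*(x - 1)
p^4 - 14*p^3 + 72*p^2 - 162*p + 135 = (p - 5)*(p - 3)^3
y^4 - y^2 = y^2*(y - 1)*(y + 1)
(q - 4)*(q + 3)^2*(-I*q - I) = -I*q^4 - 3*I*q^3 + 13*I*q^2 + 51*I*q + 36*I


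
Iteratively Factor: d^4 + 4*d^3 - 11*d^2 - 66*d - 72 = (d - 4)*(d^3 + 8*d^2 + 21*d + 18) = (d - 4)*(d + 3)*(d^2 + 5*d + 6) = (d - 4)*(d + 2)*(d + 3)*(d + 3)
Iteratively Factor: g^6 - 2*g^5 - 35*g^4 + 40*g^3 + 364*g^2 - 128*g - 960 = (g + 4)*(g^5 - 6*g^4 - 11*g^3 + 84*g^2 + 28*g - 240) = (g - 2)*(g + 4)*(g^4 - 4*g^3 - 19*g^2 + 46*g + 120) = (g - 2)*(g + 2)*(g + 4)*(g^3 - 6*g^2 - 7*g + 60) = (g - 5)*(g - 2)*(g + 2)*(g + 4)*(g^2 - g - 12) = (g - 5)*(g - 4)*(g - 2)*(g + 2)*(g + 4)*(g + 3)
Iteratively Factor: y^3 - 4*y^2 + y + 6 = (y - 3)*(y^2 - y - 2) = (y - 3)*(y - 2)*(y + 1)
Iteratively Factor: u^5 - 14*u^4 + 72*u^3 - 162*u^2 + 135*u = (u)*(u^4 - 14*u^3 + 72*u^2 - 162*u + 135) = u*(u - 5)*(u^3 - 9*u^2 + 27*u - 27) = u*(u - 5)*(u - 3)*(u^2 - 6*u + 9) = u*(u - 5)*(u - 3)^2*(u - 3)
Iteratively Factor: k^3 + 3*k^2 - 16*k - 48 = (k + 4)*(k^2 - k - 12) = (k + 3)*(k + 4)*(k - 4)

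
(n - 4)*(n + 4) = n^2 - 16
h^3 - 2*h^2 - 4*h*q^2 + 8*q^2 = (h - 2)*(h - 2*q)*(h + 2*q)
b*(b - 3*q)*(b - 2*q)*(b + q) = b^4 - 4*b^3*q + b^2*q^2 + 6*b*q^3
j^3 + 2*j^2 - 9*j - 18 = (j - 3)*(j + 2)*(j + 3)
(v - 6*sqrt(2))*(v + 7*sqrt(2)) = v^2 + sqrt(2)*v - 84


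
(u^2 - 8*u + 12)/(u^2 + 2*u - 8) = (u - 6)/(u + 4)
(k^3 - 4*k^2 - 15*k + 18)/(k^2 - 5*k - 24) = (k^2 - 7*k + 6)/(k - 8)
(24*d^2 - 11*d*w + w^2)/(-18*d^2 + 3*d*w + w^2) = (-8*d + w)/(6*d + w)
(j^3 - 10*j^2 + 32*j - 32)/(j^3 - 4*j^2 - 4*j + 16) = (j - 4)/(j + 2)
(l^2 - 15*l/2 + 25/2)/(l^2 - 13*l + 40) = (l - 5/2)/(l - 8)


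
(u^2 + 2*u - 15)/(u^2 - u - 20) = (-u^2 - 2*u + 15)/(-u^2 + u + 20)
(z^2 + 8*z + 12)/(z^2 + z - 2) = (z + 6)/(z - 1)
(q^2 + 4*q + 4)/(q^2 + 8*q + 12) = (q + 2)/(q + 6)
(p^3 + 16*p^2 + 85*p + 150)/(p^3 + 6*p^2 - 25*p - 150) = (p + 5)/(p - 5)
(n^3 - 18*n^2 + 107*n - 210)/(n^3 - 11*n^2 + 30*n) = (n - 7)/n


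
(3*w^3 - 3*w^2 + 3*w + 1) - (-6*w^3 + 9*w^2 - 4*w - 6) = 9*w^3 - 12*w^2 + 7*w + 7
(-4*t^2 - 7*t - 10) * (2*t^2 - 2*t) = -8*t^4 - 6*t^3 - 6*t^2 + 20*t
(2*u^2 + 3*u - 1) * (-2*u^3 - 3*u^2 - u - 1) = -4*u^5 - 12*u^4 - 9*u^3 - 2*u^2 - 2*u + 1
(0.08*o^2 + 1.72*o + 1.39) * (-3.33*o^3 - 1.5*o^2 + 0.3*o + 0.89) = -0.2664*o^5 - 5.8476*o^4 - 7.1847*o^3 - 1.4978*o^2 + 1.9478*o + 1.2371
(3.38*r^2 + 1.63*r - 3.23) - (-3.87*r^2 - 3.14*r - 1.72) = 7.25*r^2 + 4.77*r - 1.51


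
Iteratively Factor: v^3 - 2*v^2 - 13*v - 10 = (v + 1)*(v^2 - 3*v - 10) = (v - 5)*(v + 1)*(v + 2)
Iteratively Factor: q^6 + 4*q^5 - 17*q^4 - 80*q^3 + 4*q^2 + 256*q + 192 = (q + 3)*(q^5 + q^4 - 20*q^3 - 20*q^2 + 64*q + 64) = (q + 3)*(q + 4)*(q^4 - 3*q^3 - 8*q^2 + 12*q + 16) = (q + 2)*(q + 3)*(q + 4)*(q^3 - 5*q^2 + 2*q + 8) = (q - 4)*(q + 2)*(q + 3)*(q + 4)*(q^2 - q - 2) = (q - 4)*(q + 1)*(q + 2)*(q + 3)*(q + 4)*(q - 2)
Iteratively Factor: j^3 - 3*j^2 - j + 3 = (j - 1)*(j^2 - 2*j - 3) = (j - 3)*(j - 1)*(j + 1)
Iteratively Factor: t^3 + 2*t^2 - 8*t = (t)*(t^2 + 2*t - 8) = t*(t + 4)*(t - 2)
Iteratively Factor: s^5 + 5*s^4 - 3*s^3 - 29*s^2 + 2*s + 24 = (s - 2)*(s^4 + 7*s^3 + 11*s^2 - 7*s - 12) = (s - 2)*(s + 1)*(s^3 + 6*s^2 + 5*s - 12) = (s - 2)*(s - 1)*(s + 1)*(s^2 + 7*s + 12) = (s - 2)*(s - 1)*(s + 1)*(s + 4)*(s + 3)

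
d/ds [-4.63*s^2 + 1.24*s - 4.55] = 1.24 - 9.26*s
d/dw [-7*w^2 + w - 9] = 1 - 14*w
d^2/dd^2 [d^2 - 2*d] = 2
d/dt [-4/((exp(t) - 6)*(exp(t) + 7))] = (8*exp(t) + 4)*exp(t)/((exp(t) - 6)^2*(exp(t) + 7)^2)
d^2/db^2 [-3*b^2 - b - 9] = -6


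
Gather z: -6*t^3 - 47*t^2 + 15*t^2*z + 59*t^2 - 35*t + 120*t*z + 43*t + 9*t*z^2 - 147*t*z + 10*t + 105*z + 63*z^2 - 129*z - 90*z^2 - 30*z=-6*t^3 + 12*t^2 + 18*t + z^2*(9*t - 27) + z*(15*t^2 - 27*t - 54)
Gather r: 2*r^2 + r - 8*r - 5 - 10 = 2*r^2 - 7*r - 15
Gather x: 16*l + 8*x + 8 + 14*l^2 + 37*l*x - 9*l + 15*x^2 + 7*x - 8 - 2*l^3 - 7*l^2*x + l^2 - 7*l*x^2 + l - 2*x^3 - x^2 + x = -2*l^3 + 15*l^2 + 8*l - 2*x^3 + x^2*(14 - 7*l) + x*(-7*l^2 + 37*l + 16)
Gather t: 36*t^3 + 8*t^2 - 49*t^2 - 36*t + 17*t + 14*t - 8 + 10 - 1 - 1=36*t^3 - 41*t^2 - 5*t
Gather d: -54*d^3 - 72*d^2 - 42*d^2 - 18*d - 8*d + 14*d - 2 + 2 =-54*d^3 - 114*d^2 - 12*d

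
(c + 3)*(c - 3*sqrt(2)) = c^2 - 3*sqrt(2)*c + 3*c - 9*sqrt(2)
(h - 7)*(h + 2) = h^2 - 5*h - 14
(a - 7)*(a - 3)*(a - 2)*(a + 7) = a^4 - 5*a^3 - 43*a^2 + 245*a - 294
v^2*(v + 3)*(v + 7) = v^4 + 10*v^3 + 21*v^2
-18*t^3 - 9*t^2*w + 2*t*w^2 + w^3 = (-3*t + w)*(2*t + w)*(3*t + w)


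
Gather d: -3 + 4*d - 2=4*d - 5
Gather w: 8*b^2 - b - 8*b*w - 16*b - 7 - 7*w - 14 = 8*b^2 - 17*b + w*(-8*b - 7) - 21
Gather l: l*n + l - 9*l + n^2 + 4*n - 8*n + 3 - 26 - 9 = l*(n - 8) + n^2 - 4*n - 32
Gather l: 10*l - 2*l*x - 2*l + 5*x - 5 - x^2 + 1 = l*(8 - 2*x) - x^2 + 5*x - 4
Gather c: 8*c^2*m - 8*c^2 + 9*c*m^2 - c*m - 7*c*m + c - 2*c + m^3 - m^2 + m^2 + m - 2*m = c^2*(8*m - 8) + c*(9*m^2 - 8*m - 1) + m^3 - m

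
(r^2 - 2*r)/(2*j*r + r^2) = (r - 2)/(2*j + r)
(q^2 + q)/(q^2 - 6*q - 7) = q/(q - 7)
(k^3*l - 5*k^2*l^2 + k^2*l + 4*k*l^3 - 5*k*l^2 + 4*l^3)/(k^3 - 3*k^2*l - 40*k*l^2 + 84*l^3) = l*(k^3 - 5*k^2*l + k^2 + 4*k*l^2 - 5*k*l + 4*l^2)/(k^3 - 3*k^2*l - 40*k*l^2 + 84*l^3)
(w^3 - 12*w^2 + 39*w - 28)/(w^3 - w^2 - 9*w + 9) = (w^2 - 11*w + 28)/(w^2 - 9)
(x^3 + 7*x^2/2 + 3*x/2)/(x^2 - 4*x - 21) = x*(2*x + 1)/(2*(x - 7))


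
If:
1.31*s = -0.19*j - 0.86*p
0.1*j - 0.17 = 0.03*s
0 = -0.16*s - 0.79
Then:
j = 0.22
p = 7.47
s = -4.94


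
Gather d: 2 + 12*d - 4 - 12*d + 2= 0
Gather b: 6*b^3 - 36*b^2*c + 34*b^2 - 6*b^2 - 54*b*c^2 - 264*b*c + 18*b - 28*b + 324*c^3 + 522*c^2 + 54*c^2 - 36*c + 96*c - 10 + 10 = 6*b^3 + b^2*(28 - 36*c) + b*(-54*c^2 - 264*c - 10) + 324*c^3 + 576*c^2 + 60*c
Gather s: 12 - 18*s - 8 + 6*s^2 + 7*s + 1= 6*s^2 - 11*s + 5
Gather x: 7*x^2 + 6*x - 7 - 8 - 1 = 7*x^2 + 6*x - 16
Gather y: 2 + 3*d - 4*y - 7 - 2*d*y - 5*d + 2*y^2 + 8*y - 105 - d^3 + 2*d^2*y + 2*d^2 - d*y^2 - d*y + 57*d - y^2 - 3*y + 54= -d^3 + 2*d^2 + 55*d + y^2*(1 - d) + y*(2*d^2 - 3*d + 1) - 56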